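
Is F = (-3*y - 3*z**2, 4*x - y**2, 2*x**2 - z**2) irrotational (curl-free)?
No, ∇×F = (0, -4*x - 6*z, 7)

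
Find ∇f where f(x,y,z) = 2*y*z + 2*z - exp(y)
(0, 2*z - exp(y), 2*y + 2)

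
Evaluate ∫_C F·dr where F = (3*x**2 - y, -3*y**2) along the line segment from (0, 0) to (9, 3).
1377/2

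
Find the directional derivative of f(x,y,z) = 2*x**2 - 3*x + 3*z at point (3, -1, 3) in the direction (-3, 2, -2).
-33*sqrt(17)/17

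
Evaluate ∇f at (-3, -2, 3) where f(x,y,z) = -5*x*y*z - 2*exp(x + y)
(30 - 2*exp(-5), 45 - 2*exp(-5), -30)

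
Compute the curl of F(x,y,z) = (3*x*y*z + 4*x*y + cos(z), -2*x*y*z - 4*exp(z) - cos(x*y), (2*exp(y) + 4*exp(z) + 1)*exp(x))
(2*x*y + 4*exp(z) + 2*exp(x + y), 3*x*y - (2*exp(y) + 4*exp(z) + 1)*exp(x) - sin(z), -3*x*z - 4*x - 2*y*z + y*sin(x*y))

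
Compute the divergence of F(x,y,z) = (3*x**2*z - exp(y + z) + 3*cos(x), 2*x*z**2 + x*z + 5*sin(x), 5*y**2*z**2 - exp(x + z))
6*x*z + 10*y**2*z - exp(x + z) - 3*sin(x)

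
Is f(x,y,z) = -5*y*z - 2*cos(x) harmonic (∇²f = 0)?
No, ∇²f = 2*cos(x)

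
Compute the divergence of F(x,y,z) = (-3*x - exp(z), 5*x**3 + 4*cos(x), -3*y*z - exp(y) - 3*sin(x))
-3*y - 3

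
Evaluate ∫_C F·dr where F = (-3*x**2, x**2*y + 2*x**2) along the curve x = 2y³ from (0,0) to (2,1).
-89/14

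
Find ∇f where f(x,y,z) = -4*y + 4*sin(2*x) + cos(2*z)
(8*cos(2*x), -4, -2*sin(2*z))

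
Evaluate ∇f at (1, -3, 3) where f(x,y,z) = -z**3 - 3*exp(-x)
(3*exp(-1), 0, -27)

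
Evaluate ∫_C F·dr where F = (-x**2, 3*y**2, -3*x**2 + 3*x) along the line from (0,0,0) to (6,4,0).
-8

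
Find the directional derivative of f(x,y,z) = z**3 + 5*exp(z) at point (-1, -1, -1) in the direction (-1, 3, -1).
sqrt(11)*(-3*E - 5)*exp(-1)/11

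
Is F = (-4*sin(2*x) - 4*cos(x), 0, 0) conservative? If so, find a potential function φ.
Yes, F is conservative. φ = -4*sin(x) + 2*cos(2*x)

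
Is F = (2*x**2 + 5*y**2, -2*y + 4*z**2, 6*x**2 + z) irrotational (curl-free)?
No, ∇×F = (-8*z, -12*x, -10*y)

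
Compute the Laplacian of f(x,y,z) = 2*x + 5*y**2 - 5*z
10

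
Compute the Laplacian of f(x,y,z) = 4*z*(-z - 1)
-8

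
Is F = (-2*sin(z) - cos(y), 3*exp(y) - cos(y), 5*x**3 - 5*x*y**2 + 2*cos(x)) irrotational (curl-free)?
No, ∇×F = (-10*x*y, -15*x**2 + 5*y**2 + 2*sin(x) - 2*cos(z), -sin(y))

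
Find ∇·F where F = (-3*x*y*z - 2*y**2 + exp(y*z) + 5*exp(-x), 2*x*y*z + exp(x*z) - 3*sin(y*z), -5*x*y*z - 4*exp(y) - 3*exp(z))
-5*x*y + 2*x*z - 3*y*z - 3*z*cos(y*z) - 3*exp(z) - 5*exp(-x)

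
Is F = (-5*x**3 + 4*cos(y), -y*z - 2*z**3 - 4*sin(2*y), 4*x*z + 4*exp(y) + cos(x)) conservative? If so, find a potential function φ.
No, ∇×F = (y + 6*z**2 + 4*exp(y), -4*z + sin(x), 4*sin(y)) ≠ 0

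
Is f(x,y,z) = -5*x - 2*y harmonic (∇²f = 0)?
Yes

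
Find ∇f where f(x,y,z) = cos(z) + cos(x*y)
(-y*sin(x*y), -x*sin(x*y), -sin(z))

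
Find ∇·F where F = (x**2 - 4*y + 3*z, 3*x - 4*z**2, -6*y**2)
2*x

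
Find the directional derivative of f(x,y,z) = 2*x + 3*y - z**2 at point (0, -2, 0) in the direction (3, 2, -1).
6*sqrt(14)/7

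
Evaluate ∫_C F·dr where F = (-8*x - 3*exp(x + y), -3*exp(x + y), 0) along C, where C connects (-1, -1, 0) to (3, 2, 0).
-3*exp(5) - 32 + 3*exp(-2)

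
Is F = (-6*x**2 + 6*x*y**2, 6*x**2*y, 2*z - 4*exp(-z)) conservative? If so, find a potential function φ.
Yes, F is conservative. φ = -2*x**3 + 3*x**2*y**2 + z**2 + 4*exp(-z)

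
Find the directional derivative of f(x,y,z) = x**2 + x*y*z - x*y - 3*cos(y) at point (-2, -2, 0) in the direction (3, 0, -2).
-14*sqrt(13)/13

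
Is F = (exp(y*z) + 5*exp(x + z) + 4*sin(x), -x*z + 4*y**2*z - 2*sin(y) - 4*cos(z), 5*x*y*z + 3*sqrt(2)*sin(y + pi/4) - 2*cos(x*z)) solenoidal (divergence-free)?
No, ∇·F = 5*x*y + 2*x*sin(x*z) + 8*y*z + 5*exp(x + z) + 4*cos(x) - 2*cos(y)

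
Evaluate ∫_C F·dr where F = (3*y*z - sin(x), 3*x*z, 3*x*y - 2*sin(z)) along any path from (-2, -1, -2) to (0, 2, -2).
13 - cos(2)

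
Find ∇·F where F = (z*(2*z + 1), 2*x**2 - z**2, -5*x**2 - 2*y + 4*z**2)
8*z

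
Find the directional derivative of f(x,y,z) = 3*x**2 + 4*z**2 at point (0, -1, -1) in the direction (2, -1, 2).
-16/3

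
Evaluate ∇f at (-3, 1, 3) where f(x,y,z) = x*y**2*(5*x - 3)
(-33, 108, 0)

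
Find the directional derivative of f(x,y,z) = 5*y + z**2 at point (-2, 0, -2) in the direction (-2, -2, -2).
-sqrt(3)/3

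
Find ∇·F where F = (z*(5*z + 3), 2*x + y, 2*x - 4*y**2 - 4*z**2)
1 - 8*z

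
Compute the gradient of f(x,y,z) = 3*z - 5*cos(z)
(0, 0, 5*sin(z) + 3)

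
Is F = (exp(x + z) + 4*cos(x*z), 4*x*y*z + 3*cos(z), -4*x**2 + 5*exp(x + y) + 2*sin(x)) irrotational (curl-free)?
No, ∇×F = (-4*x*y + 5*exp(x + y) + 3*sin(z), -4*x*sin(x*z) + 8*x - 5*exp(x + y) + exp(x + z) - 2*cos(x), 4*y*z)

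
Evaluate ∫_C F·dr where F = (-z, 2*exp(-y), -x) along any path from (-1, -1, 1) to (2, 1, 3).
-7 + 4*sinh(1)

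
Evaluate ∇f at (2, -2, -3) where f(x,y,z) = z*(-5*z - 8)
(0, 0, 22)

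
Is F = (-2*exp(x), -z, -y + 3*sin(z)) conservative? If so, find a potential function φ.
Yes, F is conservative. φ = -y*z - 2*exp(x) - 3*cos(z)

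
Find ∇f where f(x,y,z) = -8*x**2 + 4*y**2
(-16*x, 8*y, 0)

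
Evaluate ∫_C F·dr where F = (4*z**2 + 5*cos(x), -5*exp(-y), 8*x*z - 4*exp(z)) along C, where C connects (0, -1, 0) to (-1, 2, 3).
-4*exp(3) - 32 - 5*E - 5*sin(1) + 5*exp(-2)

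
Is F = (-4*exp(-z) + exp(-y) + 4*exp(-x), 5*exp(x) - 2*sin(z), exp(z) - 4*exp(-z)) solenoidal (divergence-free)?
No, ∇·F = exp(z) + 4*exp(-z) - 4*exp(-x)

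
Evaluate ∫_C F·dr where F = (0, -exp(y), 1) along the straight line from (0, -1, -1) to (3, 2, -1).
(1 - exp(3))*exp(-1)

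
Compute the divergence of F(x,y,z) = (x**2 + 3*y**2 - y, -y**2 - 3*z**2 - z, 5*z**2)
2*x - 2*y + 10*z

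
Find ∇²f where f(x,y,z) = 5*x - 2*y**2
-4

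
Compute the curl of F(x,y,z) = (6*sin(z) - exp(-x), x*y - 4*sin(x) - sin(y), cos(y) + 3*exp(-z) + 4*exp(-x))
(-sin(y), 6*cos(z) + 4*exp(-x), y - 4*cos(x))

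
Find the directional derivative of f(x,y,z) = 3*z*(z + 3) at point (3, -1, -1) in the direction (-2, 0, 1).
3*sqrt(5)/5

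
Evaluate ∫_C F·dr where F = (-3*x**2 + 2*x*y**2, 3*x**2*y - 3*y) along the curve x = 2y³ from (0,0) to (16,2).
-2950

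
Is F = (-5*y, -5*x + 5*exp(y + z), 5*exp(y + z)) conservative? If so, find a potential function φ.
Yes, F is conservative. φ = -5*x*y + 5*exp(y + z)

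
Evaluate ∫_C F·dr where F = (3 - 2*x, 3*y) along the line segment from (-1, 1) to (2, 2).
21/2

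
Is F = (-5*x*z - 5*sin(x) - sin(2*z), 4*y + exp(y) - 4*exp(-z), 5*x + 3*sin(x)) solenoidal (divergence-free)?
No, ∇·F = -5*z + exp(y) - 5*cos(x) + 4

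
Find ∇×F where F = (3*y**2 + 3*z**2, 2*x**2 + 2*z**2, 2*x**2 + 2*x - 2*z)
(-4*z, -4*x + 6*z - 2, 4*x - 6*y)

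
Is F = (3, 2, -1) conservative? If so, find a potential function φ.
Yes, F is conservative. φ = 3*x + 2*y - z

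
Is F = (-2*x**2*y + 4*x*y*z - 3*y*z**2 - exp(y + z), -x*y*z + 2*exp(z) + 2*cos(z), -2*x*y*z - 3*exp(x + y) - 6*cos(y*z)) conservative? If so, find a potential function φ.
No, ∇×F = (x*y - 2*x*z + 6*z*sin(y*z) - 2*exp(z) - 3*exp(x + y) + 2*sin(z), 4*x*y - 4*y*z + 3*exp(x + y) - exp(y + z), 2*x**2 - 4*x*z - y*z + 3*z**2 + exp(y + z)) ≠ 0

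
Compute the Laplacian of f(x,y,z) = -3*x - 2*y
0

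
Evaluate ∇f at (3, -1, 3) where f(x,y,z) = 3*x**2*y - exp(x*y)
(-18 + exp(-3), 27 - 3*exp(-3), 0)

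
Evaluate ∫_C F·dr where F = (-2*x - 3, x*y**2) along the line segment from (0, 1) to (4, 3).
-16/3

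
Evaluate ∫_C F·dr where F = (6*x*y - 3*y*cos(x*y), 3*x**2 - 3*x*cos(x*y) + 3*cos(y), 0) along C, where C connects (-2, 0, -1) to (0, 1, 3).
3*sin(1)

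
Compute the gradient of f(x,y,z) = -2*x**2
(-4*x, 0, 0)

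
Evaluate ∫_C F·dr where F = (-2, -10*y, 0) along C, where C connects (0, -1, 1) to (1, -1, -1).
-2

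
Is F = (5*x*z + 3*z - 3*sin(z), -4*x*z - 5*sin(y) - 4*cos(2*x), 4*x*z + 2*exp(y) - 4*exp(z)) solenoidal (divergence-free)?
No, ∇·F = 4*x + 5*z - 4*exp(z) - 5*cos(y)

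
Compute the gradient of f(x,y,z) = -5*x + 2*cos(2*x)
(-4*sin(2*x) - 5, 0, 0)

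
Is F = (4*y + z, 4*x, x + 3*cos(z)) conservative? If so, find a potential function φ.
Yes, F is conservative. φ = 4*x*y + x*z + 3*sin(z)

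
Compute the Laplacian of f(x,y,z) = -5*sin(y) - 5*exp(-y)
5*sin(y) - 5*exp(-y)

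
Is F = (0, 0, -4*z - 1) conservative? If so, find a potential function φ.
Yes, F is conservative. φ = z*(-2*z - 1)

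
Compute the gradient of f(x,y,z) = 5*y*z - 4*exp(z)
(0, 5*z, 5*y - 4*exp(z))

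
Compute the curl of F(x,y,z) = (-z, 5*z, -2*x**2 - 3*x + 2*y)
(-3, 4*x + 2, 0)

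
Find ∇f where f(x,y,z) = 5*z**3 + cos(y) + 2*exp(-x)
(-2*exp(-x), -sin(y), 15*z**2)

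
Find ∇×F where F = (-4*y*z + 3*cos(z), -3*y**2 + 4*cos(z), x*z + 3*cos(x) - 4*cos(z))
(4*sin(z), -4*y - z + 3*sin(x) - 3*sin(z), 4*z)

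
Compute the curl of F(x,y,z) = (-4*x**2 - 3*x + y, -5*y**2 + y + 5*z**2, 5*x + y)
(1 - 10*z, -5, -1)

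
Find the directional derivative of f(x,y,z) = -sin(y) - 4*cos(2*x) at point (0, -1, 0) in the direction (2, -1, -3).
sqrt(14)*cos(1)/14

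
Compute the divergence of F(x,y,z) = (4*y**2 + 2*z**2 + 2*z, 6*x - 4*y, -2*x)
-4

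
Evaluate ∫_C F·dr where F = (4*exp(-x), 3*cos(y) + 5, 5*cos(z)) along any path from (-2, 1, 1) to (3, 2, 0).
-8*sin(1) - 4*exp(-3) + 3*sin(2) + 5 + 4*exp(2)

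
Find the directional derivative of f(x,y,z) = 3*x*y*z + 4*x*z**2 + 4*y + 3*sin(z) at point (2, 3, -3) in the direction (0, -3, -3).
sqrt(2)*(44 - 3*cos(3))/2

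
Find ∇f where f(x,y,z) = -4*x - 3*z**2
(-4, 0, -6*z)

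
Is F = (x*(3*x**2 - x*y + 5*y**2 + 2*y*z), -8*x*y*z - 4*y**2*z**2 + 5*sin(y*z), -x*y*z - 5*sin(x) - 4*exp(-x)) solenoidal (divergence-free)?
No, ∇·F = 9*x**2 - 3*x*y - 8*x*z + 5*y**2 - 8*y*z**2 + 2*y*z + 5*z*cos(y*z)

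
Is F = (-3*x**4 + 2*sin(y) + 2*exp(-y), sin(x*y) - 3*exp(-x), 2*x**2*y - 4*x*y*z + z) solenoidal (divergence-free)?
No, ∇·F = -12*x**3 - 4*x*y + x*cos(x*y) + 1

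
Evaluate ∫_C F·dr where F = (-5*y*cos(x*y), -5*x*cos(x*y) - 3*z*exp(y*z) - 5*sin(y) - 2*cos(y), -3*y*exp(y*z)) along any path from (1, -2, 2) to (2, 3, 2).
-3*exp(6) - 7*sin(2) + 5*cos(3) - 2*sin(3) + 3*exp(-4) - 5*sin(6) - 5*cos(2)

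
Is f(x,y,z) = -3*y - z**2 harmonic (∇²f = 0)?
No, ∇²f = -2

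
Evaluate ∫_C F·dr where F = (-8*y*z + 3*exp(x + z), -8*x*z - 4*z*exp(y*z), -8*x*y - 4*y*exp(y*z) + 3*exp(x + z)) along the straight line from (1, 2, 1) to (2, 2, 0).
12 + 4*exp(2)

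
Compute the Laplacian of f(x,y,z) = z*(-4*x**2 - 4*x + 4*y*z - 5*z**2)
8*y - 38*z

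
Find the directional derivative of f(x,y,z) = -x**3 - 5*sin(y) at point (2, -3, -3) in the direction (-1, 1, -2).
sqrt(6)*(12 - 5*cos(3))/6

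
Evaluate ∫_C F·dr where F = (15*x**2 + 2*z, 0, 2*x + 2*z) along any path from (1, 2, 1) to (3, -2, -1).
122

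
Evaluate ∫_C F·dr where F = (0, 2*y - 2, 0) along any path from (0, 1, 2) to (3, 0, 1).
1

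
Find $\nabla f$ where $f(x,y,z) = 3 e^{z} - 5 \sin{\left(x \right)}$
(-5*cos(x), 0, 3*exp(z))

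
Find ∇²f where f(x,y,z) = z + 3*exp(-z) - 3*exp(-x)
3*exp(-z) - 3*exp(-x)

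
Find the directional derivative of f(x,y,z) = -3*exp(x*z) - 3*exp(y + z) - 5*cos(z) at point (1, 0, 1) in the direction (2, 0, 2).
sqrt(2)*(-9*E + 5*sin(1))/2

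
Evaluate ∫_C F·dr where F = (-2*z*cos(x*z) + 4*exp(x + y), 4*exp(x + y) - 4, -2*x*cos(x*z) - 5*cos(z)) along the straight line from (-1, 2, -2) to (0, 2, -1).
-4*E - 3*sin(2) + 5*sin(1) + 4*exp(2)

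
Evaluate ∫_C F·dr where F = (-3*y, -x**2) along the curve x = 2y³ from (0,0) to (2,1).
-71/14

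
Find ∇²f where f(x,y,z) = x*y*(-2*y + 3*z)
-4*x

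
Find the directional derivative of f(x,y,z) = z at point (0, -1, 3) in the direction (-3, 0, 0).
0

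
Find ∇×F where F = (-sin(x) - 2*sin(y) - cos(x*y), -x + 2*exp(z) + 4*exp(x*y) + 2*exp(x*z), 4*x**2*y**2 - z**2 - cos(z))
(8*x**2*y - 2*x*exp(x*z) - 2*exp(z), -8*x*y**2, -x*sin(x*y) + 4*y*exp(x*y) + 2*z*exp(x*z) + 2*cos(y) - 1)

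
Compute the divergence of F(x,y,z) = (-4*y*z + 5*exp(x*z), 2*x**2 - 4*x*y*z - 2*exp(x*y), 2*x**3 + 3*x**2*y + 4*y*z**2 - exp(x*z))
-4*x*z - 2*x*exp(x*y) - x*exp(x*z) + 8*y*z + 5*z*exp(x*z)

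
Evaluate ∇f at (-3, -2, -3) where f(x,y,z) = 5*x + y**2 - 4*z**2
(5, -4, 24)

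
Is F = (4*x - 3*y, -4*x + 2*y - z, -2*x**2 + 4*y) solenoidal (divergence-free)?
No, ∇·F = 6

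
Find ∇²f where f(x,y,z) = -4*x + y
0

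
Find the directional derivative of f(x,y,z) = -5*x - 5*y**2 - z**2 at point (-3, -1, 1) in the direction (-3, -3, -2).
-sqrt(22)/2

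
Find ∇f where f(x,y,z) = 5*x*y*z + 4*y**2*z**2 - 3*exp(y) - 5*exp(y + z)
(5*y*z, 5*x*z + 8*y*z**2 - 3*exp(y) - 5*exp(y + z), 5*x*y + 8*y**2*z - 5*exp(y + z))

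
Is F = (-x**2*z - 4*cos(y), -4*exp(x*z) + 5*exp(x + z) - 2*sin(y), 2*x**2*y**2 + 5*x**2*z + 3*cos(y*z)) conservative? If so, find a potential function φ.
No, ∇×F = (4*x**2*y + 4*x*exp(x*z) - 3*z*sin(y*z) - 5*exp(x + z), x*(-x - 4*y**2 - 10*z), -4*z*exp(x*z) + 5*exp(x + z) - 4*sin(y)) ≠ 0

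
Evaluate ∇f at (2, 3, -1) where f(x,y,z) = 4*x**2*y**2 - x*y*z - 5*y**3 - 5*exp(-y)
(147, -37 + 5*exp(-3), -6)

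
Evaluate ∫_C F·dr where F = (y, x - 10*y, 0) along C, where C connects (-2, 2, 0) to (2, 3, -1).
-15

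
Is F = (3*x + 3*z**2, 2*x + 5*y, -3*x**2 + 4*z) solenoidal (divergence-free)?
No, ∇·F = 12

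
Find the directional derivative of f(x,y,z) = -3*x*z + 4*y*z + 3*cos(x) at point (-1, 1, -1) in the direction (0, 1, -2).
-18*sqrt(5)/5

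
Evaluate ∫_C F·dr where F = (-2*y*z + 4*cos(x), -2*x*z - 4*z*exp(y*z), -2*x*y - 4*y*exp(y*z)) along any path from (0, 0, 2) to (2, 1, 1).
-4*E + 4*sin(2)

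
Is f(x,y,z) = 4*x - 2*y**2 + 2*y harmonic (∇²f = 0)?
No, ∇²f = -4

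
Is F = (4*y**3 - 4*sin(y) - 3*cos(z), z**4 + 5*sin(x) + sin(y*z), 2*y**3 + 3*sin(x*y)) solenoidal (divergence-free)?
No, ∇·F = z*cos(y*z)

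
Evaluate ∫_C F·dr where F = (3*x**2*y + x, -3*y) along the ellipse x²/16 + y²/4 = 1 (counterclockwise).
-96*pi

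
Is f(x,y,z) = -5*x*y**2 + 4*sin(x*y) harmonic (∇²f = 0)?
No, ∇²f = -2*x*(2*x*sin(x*y) + 5) - 4*y**2*sin(x*y)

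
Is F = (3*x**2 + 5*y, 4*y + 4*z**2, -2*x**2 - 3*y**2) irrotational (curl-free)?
No, ∇×F = (-6*y - 8*z, 4*x, -5)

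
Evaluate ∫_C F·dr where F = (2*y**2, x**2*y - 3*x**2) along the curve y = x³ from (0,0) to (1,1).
-319/280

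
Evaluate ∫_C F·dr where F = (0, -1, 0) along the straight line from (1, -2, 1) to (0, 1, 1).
-3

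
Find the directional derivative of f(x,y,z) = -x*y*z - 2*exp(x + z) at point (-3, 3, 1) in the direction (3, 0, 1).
-4*sqrt(10)*exp(-2)/5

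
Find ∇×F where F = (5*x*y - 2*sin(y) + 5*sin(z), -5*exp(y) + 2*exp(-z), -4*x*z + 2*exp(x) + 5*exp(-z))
(2*exp(-z), 4*z - 2*exp(x) + 5*cos(z), -5*x + 2*cos(y))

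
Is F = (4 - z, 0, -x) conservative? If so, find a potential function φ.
Yes, F is conservative. φ = x*(4 - z)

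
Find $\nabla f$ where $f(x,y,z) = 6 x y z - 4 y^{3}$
(6*y*z, 6*x*z - 12*y**2, 6*x*y)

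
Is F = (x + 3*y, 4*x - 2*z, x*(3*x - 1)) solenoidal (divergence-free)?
No, ∇·F = 1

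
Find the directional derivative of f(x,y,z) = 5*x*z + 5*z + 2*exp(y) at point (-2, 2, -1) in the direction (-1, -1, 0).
sqrt(2)*(5/2 - exp(2))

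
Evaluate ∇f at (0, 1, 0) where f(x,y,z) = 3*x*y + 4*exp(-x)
(-1, 0, 0)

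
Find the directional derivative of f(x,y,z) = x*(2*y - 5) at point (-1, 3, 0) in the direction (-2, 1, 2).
-4/3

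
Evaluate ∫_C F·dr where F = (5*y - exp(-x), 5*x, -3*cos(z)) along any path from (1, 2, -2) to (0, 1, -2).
-9 - exp(-1)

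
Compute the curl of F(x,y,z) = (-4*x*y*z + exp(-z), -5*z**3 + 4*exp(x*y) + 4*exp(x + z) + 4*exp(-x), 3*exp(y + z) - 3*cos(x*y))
(3*x*sin(x*y) + 15*z**2 - 4*exp(x + z) + 3*exp(y + z), -4*x*y - 3*y*sin(x*y) - exp(-z), 4*((x*z + y*exp(x*y) + exp(x + z))*exp(x) - 1)*exp(-x))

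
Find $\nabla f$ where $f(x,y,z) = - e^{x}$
(-exp(x), 0, 0)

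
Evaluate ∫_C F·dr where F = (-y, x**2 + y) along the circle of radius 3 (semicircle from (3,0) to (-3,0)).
9*pi/2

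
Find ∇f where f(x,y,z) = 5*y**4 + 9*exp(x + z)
(9*exp(x + z), 20*y**3, 9*exp(x + z))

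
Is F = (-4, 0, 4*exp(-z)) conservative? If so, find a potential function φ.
Yes, F is conservative. φ = -4*x - 4*exp(-z)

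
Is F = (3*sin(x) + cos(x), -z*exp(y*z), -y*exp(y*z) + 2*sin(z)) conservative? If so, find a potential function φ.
Yes, F is conservative. φ = -exp(y*z) + sin(x) - 3*cos(x) - 2*cos(z)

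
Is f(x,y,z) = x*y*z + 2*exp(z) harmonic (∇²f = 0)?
No, ∇²f = 2*exp(z)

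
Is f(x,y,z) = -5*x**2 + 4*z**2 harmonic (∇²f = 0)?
No, ∇²f = -2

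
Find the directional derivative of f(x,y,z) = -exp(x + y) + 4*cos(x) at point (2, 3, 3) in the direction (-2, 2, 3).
8*sqrt(17)*sin(2)/17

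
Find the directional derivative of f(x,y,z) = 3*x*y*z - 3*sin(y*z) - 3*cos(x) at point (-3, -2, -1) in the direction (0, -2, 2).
3*sqrt(2)*(cos(2) + 3)/2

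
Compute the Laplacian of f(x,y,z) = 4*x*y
0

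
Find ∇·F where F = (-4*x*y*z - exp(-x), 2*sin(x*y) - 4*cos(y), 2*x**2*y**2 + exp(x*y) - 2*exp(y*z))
2*x*cos(x*y) - 4*y*z - 2*y*exp(y*z) + 4*sin(y) + exp(-x)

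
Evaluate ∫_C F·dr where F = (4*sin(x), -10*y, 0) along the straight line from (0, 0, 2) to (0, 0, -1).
0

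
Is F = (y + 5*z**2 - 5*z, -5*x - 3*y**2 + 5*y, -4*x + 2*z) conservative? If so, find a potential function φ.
No, ∇×F = (0, 10*z - 1, -6) ≠ 0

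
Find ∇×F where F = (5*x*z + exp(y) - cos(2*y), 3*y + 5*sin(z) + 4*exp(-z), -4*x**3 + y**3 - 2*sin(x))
(3*y**2 - 5*cos(z) + 4*exp(-z), 12*x**2 + 5*x + 2*cos(x), -exp(y) - 2*sin(2*y))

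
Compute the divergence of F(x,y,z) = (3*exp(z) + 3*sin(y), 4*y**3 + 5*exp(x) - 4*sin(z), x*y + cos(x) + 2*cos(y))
12*y**2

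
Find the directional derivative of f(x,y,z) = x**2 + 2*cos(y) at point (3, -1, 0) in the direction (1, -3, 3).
6*sqrt(19)*(1 - sin(1))/19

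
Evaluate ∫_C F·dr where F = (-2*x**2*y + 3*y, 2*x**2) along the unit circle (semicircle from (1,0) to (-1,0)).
-5*pi/4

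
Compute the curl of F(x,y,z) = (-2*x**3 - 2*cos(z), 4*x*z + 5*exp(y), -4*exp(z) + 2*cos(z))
(-4*x, 2*sin(z), 4*z)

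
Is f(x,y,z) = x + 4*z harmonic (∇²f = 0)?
Yes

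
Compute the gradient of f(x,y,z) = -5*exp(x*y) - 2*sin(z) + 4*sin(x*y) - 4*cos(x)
(-5*y*exp(x*y) + 4*y*cos(x*y) + 4*sin(x), x*(-5*exp(x*y) + 4*cos(x*y)), -2*cos(z))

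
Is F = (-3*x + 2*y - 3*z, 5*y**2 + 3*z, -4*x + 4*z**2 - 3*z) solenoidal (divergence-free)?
No, ∇·F = 10*y + 8*z - 6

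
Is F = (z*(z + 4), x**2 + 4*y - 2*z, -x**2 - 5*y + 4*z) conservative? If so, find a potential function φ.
No, ∇×F = (-3, 2*x + 2*z + 4, 2*x) ≠ 0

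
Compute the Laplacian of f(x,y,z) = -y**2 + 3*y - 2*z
-2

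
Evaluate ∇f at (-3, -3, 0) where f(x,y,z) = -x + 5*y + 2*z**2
(-1, 5, 0)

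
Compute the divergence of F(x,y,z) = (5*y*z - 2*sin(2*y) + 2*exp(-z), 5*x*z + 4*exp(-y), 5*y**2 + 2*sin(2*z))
4*cos(2*z) - 4*exp(-y)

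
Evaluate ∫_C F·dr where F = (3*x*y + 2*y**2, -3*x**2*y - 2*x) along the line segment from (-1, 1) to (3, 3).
80/3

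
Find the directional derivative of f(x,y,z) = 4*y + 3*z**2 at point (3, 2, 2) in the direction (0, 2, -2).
-4*sqrt(2)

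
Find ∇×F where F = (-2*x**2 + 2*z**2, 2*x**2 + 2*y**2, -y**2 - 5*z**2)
(-2*y, 4*z, 4*x)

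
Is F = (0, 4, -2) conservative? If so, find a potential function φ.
Yes, F is conservative. φ = 4*y - 2*z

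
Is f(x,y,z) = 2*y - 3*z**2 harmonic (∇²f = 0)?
No, ∇²f = -6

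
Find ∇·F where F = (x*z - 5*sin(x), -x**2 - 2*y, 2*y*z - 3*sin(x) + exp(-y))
2*y + z - 5*cos(x) - 2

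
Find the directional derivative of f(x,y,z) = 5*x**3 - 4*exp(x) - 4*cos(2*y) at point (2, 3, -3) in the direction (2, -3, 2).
8*sqrt(17)*(-exp(2) - 3*sin(6) + 15)/17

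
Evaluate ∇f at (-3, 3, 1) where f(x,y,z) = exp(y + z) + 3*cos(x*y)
(9*sin(9), -9*sin(9) + exp(4), exp(4))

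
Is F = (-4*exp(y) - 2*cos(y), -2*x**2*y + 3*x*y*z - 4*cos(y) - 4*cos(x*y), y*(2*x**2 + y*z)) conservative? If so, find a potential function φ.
No, ∇×F = (2*x**2 - 3*x*y + 2*y*z, -4*x*y, -4*x*y + 3*y*z + 4*y*sin(x*y) + 4*exp(y) - 2*sin(y)) ≠ 0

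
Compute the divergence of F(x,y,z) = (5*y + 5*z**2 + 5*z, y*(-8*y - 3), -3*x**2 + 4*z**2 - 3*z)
-16*y + 8*z - 6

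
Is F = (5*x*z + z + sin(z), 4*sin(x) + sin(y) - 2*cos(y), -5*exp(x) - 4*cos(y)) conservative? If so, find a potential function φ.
No, ∇×F = (4*sin(y), 5*x + 5*exp(x) + cos(z) + 1, 4*cos(x)) ≠ 0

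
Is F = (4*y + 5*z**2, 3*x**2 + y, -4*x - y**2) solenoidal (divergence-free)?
No, ∇·F = 1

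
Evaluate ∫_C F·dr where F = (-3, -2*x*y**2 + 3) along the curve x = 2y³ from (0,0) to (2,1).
-11/3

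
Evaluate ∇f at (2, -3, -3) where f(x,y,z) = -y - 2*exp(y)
(0, -1 - 2*exp(-3), 0)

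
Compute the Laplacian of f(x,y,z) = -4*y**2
-8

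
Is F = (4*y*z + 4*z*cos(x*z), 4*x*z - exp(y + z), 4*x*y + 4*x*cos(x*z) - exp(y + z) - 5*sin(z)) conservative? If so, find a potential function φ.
Yes, F is conservative. φ = 4*x*y*z - exp(y + z) + 4*sin(x*z) + 5*cos(z)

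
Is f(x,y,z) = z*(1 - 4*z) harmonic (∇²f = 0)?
No, ∇²f = -8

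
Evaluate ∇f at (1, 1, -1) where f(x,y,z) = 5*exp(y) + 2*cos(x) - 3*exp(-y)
(-2*sin(1), (3 + 5*exp(2))*exp(-1), 0)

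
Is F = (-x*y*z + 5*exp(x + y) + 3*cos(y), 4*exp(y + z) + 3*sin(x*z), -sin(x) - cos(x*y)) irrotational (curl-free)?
No, ∇×F = (x*sin(x*y) - 3*x*cos(x*z) - 4*exp(y + z), -x*y - y*sin(x*y) + cos(x), x*z + 3*z*cos(x*z) - 5*exp(x + y) + 3*sin(y))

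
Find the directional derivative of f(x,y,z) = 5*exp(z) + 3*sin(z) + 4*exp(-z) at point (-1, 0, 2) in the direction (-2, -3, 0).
0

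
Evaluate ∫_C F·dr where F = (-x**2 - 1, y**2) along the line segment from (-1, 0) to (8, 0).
-180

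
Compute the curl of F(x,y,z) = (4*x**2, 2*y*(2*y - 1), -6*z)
(0, 0, 0)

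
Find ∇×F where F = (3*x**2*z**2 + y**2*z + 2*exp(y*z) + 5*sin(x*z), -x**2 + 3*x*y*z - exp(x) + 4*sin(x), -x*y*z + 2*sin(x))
(x*(-3*y - z), 6*x**2*z + 5*x*cos(x*z) + y**2 + y*z + 2*y*exp(y*z) - 2*cos(x), -2*x + y*z - 2*z*exp(y*z) - exp(x) + 4*cos(x))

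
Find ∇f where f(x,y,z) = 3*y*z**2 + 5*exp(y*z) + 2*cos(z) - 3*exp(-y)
(0, 3*z**2 + 5*z*exp(y*z) + 3*exp(-y), 6*y*z + 5*y*exp(y*z) - 2*sin(z))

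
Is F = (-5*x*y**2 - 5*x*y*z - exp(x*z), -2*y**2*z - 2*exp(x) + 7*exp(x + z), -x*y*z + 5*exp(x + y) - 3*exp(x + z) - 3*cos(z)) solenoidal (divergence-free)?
No, ∇·F = -x*y - 5*y**2 - 9*y*z - z*exp(x*z) - 3*exp(x + z) + 3*sin(z)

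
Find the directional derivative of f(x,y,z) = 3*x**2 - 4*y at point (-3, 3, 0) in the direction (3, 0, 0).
-18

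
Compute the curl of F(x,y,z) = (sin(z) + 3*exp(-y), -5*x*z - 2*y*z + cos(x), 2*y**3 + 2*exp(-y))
(5*x + 6*y**2 + 2*y - 2*exp(-y), cos(z), -5*z - sin(x) + 3*exp(-y))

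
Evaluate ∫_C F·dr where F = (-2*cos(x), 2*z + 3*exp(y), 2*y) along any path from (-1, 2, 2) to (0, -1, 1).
-3*exp(2) - 10 - 2*sin(1) + 3*exp(-1)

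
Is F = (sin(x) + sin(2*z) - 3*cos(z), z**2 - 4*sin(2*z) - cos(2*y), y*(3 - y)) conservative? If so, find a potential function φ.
No, ∇×F = (-2*y - 2*z + 8*cos(2*z) + 3, 3*sin(z) + 2*cos(2*z), 0) ≠ 0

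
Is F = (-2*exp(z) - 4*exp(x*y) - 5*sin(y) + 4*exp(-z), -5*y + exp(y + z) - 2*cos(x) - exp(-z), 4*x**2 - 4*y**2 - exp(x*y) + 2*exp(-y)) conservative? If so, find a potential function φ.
No, ∇×F = (-x*exp(x*y) - 8*y - exp(y + z) - exp(-z) - 2*exp(-y), -8*x + y*exp(x*y) - 2*exp(z) - 4*exp(-z), 4*x*exp(x*y) + 2*sin(x) + 5*cos(y)) ≠ 0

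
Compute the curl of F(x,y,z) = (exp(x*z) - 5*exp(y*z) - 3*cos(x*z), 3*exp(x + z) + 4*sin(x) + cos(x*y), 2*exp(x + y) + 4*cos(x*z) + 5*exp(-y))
(((2*exp(x + y) - 3*exp(x + z))*exp(y) - 5)*exp(-y), x*exp(x*z) + 3*x*sin(x*z) - 5*y*exp(y*z) + 4*z*sin(x*z) - 2*exp(x + y), -y*sin(x*y) + 5*z*exp(y*z) + 3*exp(x + z) + 4*cos(x))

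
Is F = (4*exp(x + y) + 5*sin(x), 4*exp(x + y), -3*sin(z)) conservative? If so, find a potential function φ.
Yes, F is conservative. φ = 4*exp(x + y) - 5*cos(x) + 3*cos(z)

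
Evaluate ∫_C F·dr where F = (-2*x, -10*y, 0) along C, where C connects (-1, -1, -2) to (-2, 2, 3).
-18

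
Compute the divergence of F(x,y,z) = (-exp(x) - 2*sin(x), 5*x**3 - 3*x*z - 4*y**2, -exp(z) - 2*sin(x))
-8*y - exp(x) - exp(z) - 2*cos(x)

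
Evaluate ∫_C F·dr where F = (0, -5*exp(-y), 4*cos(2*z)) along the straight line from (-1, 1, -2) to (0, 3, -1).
-5*exp(-1) - 2*sin(2) + 2*sin(4) + 5*exp(-3)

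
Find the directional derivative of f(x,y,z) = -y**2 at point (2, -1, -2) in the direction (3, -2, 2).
-4*sqrt(17)/17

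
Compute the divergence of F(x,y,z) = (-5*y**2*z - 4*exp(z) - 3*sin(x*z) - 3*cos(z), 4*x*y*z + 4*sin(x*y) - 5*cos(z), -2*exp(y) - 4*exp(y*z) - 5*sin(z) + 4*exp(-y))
4*x*z + 4*x*cos(x*y) - 4*y*exp(y*z) - 3*z*cos(x*z) - 5*cos(z)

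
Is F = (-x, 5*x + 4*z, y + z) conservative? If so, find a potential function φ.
No, ∇×F = (-3, 0, 5) ≠ 0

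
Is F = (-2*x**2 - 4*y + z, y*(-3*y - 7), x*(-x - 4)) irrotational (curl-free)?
No, ∇×F = (0, 2*x + 5, 4)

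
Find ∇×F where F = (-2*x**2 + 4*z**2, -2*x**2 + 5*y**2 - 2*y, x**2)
(0, -2*x + 8*z, -4*x)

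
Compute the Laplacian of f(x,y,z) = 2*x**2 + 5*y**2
14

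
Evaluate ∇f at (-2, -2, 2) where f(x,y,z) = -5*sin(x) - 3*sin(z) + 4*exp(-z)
(-5*cos(2), 0, -4*exp(-2) - 3*cos(2))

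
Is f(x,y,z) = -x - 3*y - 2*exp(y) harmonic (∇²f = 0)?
No, ∇²f = -2*exp(y)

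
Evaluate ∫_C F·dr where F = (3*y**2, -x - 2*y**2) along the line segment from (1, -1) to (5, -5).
656/3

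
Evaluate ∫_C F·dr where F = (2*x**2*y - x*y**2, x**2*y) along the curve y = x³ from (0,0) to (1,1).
7/12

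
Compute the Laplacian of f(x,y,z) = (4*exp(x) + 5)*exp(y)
(8*exp(x) + 5)*exp(y)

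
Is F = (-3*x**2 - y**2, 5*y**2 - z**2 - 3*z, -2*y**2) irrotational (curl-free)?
No, ∇×F = (-4*y + 2*z + 3, 0, 2*y)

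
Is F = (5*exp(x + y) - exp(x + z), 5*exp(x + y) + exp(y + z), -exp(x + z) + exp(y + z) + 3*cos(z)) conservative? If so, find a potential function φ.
Yes, F is conservative. φ = 5*exp(x + y) - exp(x + z) + exp(y + z) + 3*sin(z)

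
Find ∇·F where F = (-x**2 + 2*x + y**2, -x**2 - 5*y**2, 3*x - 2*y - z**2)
-2*x - 10*y - 2*z + 2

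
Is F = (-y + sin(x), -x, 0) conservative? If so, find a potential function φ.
Yes, F is conservative. φ = -x*y - cos(x)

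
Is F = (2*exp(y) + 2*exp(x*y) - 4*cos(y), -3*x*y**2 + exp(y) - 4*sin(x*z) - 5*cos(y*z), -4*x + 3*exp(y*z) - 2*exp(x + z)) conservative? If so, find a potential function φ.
No, ∇×F = (4*x*cos(x*z) - 5*y*sin(y*z) + 3*z*exp(y*z), 2*exp(x + z) + 4, -2*x*exp(x*y) - 3*y**2 - 4*z*cos(x*z) - 2*exp(y) - 4*sin(y)) ≠ 0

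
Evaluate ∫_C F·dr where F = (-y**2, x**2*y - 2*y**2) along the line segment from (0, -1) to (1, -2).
35/12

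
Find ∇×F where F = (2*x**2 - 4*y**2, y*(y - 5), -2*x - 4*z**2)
(0, 2, 8*y)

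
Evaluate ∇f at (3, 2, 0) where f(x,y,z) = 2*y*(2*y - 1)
(0, 14, 0)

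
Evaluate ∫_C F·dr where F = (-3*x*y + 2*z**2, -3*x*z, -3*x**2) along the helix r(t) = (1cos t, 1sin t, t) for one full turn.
pi*(-3 + 5*pi)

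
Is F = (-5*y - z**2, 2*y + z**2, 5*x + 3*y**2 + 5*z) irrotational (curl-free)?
No, ∇×F = (6*y - 2*z, -2*z - 5, 5)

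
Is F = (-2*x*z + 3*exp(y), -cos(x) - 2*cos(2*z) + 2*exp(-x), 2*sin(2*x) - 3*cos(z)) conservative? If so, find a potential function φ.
No, ∇×F = (-4*sin(2*z), -2*x - 4*cos(2*x), -3*exp(y) + sin(x) - 2*exp(-x)) ≠ 0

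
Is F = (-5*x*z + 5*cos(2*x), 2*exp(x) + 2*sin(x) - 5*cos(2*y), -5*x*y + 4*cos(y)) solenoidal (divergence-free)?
No, ∇·F = -5*z - 10*sin(2*x) + 10*sin(2*y)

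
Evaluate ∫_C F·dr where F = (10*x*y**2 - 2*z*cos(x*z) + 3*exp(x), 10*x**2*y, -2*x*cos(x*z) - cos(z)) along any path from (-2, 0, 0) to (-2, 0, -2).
sin(2) - 2*sin(4)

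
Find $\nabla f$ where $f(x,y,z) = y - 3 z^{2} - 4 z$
(0, 1, -6*z - 4)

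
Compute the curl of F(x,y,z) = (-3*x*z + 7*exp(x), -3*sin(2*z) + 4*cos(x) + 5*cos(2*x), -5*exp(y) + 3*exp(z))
(-5*exp(y) + 6*cos(2*z), -3*x, -4*(5*cos(x) + 1)*sin(x))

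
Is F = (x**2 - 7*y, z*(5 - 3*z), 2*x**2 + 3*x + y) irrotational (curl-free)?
No, ∇×F = (6*z - 4, -4*x - 3, 7)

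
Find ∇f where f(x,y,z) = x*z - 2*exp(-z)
(z, 0, x + 2*exp(-z))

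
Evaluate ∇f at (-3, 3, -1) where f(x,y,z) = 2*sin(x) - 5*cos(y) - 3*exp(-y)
(2*cos(3), 3*exp(-3) + 5*sin(3), 0)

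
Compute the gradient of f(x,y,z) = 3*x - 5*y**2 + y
(3, 1 - 10*y, 0)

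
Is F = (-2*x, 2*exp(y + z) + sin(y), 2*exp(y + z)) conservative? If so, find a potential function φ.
Yes, F is conservative. φ = -x**2 + 2*exp(y + z) - cos(y)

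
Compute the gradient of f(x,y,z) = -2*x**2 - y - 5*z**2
(-4*x, -1, -10*z)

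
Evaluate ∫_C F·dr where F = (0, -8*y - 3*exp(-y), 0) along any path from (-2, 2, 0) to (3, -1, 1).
-3*exp(-2) + 3*E + 12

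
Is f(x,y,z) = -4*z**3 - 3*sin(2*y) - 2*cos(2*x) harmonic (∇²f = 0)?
No, ∇²f = -24*z + 12*sin(2*y) + 8*cos(2*x)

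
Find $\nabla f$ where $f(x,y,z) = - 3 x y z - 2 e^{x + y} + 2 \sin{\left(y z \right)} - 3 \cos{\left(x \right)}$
(-3*y*z - 2*exp(x + y) + 3*sin(x), -3*x*z + 2*z*cos(y*z) - 2*exp(x + y), y*(-3*x + 2*cos(y*z)))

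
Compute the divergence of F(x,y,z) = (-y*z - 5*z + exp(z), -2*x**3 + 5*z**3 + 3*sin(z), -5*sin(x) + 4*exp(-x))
0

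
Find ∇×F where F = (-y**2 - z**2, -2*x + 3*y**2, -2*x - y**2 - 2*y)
(-2*y - 2, 2 - 2*z, 2*y - 2)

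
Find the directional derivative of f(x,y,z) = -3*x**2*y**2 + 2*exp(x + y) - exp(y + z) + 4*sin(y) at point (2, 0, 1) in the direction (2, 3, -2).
sqrt(17)*(-E + 12 + 10*exp(2))/17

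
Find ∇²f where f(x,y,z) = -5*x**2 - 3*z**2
-16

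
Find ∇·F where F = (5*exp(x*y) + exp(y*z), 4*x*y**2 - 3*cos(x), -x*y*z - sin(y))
y*(7*x + 5*exp(x*y))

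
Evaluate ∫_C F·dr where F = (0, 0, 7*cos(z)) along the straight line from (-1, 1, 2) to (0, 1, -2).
-14*sin(2)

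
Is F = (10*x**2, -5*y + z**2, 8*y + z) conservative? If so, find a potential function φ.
No, ∇×F = (8 - 2*z, 0, 0) ≠ 0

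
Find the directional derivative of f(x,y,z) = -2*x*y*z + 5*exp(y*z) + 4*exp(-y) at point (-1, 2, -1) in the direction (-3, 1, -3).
13*sqrt(19)*(-2*exp(2) - 3)*exp(-2)/19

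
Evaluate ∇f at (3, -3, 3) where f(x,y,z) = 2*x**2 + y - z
(12, 1, -1)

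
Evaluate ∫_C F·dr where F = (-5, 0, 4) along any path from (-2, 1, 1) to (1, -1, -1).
-23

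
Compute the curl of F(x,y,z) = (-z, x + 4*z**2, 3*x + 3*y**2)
(6*y - 8*z, -4, 1)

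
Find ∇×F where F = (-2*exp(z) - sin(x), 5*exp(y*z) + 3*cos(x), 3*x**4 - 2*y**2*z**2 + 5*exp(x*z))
(y*(-4*z**2 - 5*exp(y*z)), -12*x**3 - 5*z*exp(x*z) - 2*exp(z), -3*sin(x))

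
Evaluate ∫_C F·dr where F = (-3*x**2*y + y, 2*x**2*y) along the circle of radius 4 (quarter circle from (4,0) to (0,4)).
128 + 44*pi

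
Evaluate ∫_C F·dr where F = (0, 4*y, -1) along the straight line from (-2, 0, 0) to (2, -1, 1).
1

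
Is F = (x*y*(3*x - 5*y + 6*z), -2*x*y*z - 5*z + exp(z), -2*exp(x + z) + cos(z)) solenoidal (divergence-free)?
No, ∇·F = 6*x*y - 2*x*z - 5*y**2 + 6*y*z - 2*exp(x + z) - sin(z)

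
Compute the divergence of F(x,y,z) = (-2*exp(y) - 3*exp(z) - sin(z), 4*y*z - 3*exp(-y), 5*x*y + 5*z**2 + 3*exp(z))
14*z + 3*exp(z) + 3*exp(-y)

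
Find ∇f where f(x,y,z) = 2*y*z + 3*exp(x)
(3*exp(x), 2*z, 2*y)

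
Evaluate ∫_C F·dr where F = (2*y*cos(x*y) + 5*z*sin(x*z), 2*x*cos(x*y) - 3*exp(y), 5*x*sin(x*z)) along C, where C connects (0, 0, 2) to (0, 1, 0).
3 - 3*E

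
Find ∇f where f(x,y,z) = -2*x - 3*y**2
(-2, -6*y, 0)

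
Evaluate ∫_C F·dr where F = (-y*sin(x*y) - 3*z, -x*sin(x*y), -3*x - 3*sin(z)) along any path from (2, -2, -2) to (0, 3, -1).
-11 - cos(4) - 3*cos(2) + 3*cos(1)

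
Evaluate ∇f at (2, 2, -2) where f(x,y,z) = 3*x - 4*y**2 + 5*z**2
(3, -16, -20)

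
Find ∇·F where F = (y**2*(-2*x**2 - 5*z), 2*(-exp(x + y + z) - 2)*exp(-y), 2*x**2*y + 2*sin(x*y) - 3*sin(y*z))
-4*x*y**2 - 3*y*cos(y*z) + 4*exp(-y)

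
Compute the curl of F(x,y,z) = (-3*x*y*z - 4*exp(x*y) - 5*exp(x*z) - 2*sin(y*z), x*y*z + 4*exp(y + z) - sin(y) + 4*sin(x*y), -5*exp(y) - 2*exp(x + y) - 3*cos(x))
(-x*y - 5*exp(y) - 2*exp(x + y) - 4*exp(y + z), -3*x*y - 5*x*exp(x*z) - 2*y*cos(y*z) + 2*exp(x + y) - 3*sin(x), 3*x*z + 4*x*exp(x*y) + y*z + 4*y*cos(x*y) + 2*z*cos(y*z))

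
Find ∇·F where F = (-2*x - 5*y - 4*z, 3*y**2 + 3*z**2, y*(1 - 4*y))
6*y - 2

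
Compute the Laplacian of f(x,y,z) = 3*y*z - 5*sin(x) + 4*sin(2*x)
(5 - 32*cos(x))*sin(x)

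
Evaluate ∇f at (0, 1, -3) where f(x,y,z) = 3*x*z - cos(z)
(-9, 0, -sin(3))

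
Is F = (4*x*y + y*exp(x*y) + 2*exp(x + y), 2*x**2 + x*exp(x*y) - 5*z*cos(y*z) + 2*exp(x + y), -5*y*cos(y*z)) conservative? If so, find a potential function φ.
Yes, F is conservative. φ = 2*x**2*y + exp(x*y) + 2*exp(x + y) - 5*sin(y*z)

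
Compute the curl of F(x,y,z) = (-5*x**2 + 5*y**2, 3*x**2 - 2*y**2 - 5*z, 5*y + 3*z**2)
(10, 0, 6*x - 10*y)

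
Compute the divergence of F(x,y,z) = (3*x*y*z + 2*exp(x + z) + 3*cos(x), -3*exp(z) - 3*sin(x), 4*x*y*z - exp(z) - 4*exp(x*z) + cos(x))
4*x*y - 4*x*exp(x*z) + 3*y*z - exp(z) + 2*exp(x + z) - 3*sin(x)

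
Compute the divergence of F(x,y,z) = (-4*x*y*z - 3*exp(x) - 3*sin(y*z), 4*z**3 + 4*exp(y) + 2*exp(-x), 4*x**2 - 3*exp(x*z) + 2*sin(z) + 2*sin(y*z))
-3*x*exp(x*z) - 4*y*z + 2*y*cos(y*z) - 3*exp(x) + 4*exp(y) + 2*cos(z)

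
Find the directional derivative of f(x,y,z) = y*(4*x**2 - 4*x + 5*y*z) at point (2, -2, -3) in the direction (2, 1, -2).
-20/3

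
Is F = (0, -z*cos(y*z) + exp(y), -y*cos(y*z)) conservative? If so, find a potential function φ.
Yes, F is conservative. φ = exp(y) - sin(y*z)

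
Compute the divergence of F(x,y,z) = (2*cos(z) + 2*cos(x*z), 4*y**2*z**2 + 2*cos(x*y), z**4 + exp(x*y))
-2*x*sin(x*y) + 8*y*z**2 + 4*z**3 - 2*z*sin(x*z)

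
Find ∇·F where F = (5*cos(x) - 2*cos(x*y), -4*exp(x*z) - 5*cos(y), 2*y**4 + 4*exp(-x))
2*y*sin(x*y) - 5*sin(x) + 5*sin(y)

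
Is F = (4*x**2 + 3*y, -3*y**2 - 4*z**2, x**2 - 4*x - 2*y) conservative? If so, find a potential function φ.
No, ∇×F = (8*z - 2, 4 - 2*x, -3) ≠ 0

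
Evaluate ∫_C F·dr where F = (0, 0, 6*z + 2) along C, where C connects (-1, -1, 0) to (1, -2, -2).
8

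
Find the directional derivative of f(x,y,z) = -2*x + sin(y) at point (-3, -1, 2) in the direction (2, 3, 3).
sqrt(22)*(-4 + 3*cos(1))/22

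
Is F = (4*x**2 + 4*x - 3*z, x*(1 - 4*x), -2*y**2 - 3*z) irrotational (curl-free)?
No, ∇×F = (-4*y, -3, 1 - 8*x)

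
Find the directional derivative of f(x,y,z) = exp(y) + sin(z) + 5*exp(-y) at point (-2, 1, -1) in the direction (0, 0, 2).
cos(1)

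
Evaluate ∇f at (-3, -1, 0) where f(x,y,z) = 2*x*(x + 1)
(-10, 0, 0)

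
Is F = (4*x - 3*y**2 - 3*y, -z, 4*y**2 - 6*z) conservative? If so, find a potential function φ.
No, ∇×F = (8*y + 1, 0, 6*y + 3) ≠ 0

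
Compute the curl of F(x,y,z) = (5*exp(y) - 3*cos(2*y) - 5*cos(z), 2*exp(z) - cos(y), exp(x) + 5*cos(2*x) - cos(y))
(-2*exp(z) + sin(y), -exp(x) + 10*sin(2*x) + 5*sin(z), -5*exp(y) - 6*sin(2*y))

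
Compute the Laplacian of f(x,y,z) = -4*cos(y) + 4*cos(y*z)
-4*y**2*cos(y*z) - 4*z**2*cos(y*z) + 4*cos(y)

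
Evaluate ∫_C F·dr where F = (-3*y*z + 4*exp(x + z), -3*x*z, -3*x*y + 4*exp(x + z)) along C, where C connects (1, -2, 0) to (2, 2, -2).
28 - 4*E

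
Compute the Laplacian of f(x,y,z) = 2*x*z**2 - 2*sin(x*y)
2*x**2*sin(x*y) + 4*x + 2*y**2*sin(x*y)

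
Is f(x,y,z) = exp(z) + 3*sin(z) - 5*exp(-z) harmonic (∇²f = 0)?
No, ∇²f = exp(z) - 3*sin(z) - 5*exp(-z)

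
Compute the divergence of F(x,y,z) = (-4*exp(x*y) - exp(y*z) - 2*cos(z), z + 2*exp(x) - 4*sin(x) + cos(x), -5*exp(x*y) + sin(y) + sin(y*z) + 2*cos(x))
y*(-4*exp(x*y) + cos(y*z))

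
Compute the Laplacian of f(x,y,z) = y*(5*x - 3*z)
0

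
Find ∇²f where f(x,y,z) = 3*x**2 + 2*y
6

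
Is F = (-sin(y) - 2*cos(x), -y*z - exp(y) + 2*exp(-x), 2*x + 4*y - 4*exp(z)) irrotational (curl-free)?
No, ∇×F = (y + 4, -2, cos(y) - 2*exp(-x))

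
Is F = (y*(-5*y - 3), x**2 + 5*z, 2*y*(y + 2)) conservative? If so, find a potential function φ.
No, ∇×F = (4*y - 1, 0, 2*x + 10*y + 3) ≠ 0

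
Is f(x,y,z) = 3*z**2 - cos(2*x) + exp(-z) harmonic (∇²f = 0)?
No, ∇²f = 4*cos(2*x) + 6 + exp(-z)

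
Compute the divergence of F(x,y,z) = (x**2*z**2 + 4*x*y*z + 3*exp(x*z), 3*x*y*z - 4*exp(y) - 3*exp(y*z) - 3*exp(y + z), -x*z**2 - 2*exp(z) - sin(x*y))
2*x*z**2 + x*z + 4*y*z + 3*z*exp(x*z) - 3*z*exp(y*z) - 4*exp(y) - 2*exp(z) - 3*exp(y + z)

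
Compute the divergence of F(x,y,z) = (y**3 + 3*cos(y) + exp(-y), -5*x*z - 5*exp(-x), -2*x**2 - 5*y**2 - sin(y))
0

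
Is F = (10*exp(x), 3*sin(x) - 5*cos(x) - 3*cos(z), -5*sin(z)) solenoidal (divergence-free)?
No, ∇·F = 10*exp(x) - 5*cos(z)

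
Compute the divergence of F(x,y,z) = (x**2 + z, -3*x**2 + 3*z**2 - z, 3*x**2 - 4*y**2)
2*x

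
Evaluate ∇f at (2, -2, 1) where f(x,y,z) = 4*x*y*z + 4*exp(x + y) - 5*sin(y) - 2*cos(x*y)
(-4 + 4*sin(4), -5*cos(2) - 4*sin(4) + 12, -16)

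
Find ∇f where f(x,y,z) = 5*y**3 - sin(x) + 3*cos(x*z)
(-3*z*sin(x*z) - cos(x), 15*y**2, -3*x*sin(x*z))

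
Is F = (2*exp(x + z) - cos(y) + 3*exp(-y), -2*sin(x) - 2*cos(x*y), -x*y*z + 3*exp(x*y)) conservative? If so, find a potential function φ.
No, ∇×F = (x*(-z + 3*exp(x*y)), y*z - 3*y*exp(x*y) + 2*exp(x + z), 2*y*sin(x*y) - sin(y) - 2*cos(x) + 3*exp(-y)) ≠ 0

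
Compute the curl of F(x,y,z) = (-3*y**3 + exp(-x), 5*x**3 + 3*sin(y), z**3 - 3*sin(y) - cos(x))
(-3*cos(y), -sin(x), 15*x**2 + 9*y**2)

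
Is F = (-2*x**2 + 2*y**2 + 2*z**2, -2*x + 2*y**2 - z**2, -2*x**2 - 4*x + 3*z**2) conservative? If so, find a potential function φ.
No, ∇×F = (2*z, 4*x + 4*z + 4, -4*y - 2) ≠ 0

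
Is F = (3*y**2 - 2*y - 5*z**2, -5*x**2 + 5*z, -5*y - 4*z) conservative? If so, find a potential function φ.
No, ∇×F = (-10, -10*z, -10*x - 6*y + 2) ≠ 0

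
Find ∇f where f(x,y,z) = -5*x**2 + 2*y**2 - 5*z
(-10*x, 4*y, -5)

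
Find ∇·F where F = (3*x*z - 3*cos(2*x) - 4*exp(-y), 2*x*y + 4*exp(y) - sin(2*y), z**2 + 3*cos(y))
2*x + 5*z + 4*exp(y) + 6*sin(2*x) - 2*cos(2*y)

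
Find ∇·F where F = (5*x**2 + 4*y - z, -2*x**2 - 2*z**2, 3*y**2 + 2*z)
10*x + 2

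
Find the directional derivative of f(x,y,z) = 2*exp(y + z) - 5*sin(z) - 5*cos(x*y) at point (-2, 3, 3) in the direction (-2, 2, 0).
sqrt(2)*(25*sin(6)/2 + exp(6))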